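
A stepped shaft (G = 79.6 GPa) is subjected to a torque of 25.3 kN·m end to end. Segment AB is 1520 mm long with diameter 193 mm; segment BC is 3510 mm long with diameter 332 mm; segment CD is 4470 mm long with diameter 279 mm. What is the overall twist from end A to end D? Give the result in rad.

J_AB = π(0.193)⁴/32 = 1.36×10^-4 m⁴; J_BC = π(0.332)⁴/32 = 1.19×10^-3 m⁴; J_CD = π(0.279)⁴/32 = 5.95×10^-4 m⁴.
θ = (T/G)·Σ L_i/J_i = (25300/79.6×10⁹)·(1.52/1.36×10^-4 + 3.51/1.19×10^-3 + 4.47/5.95×10^-4) = 6.870×10^-3 rad.

0.00687 rad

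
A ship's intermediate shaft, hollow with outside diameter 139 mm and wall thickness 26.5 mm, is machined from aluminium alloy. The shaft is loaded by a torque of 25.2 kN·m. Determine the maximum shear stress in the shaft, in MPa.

56.0 MPa

J = π(d_o⁴ − d_i⁴)/32 = π(0.139⁴ − 0.0860⁴)/32 = 3.128×10^-5 m⁴.
τ_max = T·r/J = 25200 × 0.0695 / 3.128×10^-5 = 5.599×10^7 Pa.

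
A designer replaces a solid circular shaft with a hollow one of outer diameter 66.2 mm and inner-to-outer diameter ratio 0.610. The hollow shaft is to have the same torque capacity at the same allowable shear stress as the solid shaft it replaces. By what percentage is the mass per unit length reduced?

30.7 %

Equal τ_max and T ⇒ the solid shaft needs d_s³ = d_o³(1−k⁴), so d_s = 66.2·(1−0.610⁴)^(1/3) = 62.99 mm.
Area ratio A_h/A_s = d_o²(1−k²)/d_s² = (1−k²)/(1−k⁴)^(2/3) = 0.6935.
Mass saving = 1 − 0.6935 = 30.7 %.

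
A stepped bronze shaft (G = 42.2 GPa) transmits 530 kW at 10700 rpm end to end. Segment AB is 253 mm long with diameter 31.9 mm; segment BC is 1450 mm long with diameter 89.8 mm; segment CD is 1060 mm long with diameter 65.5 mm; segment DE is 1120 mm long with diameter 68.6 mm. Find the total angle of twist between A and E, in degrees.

2.45°

ω = 2π·10700/60 = 1121 rad/s, so T = P/ω = 530×10³ / 1121 = 473.0 N·m.
J_AB = π(0.0319)⁴/32 = 1.02×10^-7 m⁴; J_BC = π(0.0898)⁴/32 = 6.38×10^-6 m⁴; J_CD = π(0.0655)⁴/32 = 1.81×10^-6 m⁴; J_DE = π(0.0686)⁴/32 = 2.17×10^-6 m⁴.
θ = (T/G)·Σ L_i/J_i = (473.0/42.2×10⁹)·(0.253/1.02×10^-7 + 1.45/6.38×10^-6 + 1.06/1.81×10^-6 + 1.12/2.17×10^-6) = 0.04279 rad.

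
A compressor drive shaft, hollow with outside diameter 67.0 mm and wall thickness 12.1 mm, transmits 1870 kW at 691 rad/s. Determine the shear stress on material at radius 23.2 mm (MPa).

ω = 691 rad/s, so T = P/ω = 1870×10³ / 691.0 = 2706 N·m.
J = π(d_o⁴ − d_i⁴)/32 = π(0.0670⁴ − 0.0428⁴)/32 = 1.649×10^-6 m⁴.
Shear stress varies linearly with radius: τ = T·r/J = 2706 × 0.0232 / 1.649×10^-6 = 3.808×10^7 Pa.

38.1 MPa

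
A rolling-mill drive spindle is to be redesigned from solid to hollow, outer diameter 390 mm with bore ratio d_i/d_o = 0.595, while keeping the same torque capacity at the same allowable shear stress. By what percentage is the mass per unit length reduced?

29.4 %

Equal τ_max and T ⇒ the solid shaft needs d_s³ = d_o³(1−k⁴), so d_s = 390·(1−0.595⁴)^(1/3) = 373.0 mm.
Area ratio A_h/A_s = d_o²(1−k²)/d_s² = (1−k²)/(1−k⁴)^(2/3) = 0.7063.
Mass saving = 1 − 0.7063 = 29.4 %.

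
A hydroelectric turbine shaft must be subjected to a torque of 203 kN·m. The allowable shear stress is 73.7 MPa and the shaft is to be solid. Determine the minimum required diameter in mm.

For a solid shaft τ_max = 16T/(πd³), so d = (16T/(π τ_allow))^(1/3) = (16·203000/(π·7.37×10^7))^(1/3) = 0.2412 m.

241 mm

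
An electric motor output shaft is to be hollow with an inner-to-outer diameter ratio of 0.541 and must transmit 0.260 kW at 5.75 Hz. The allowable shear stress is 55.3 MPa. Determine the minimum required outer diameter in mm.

ω = 2π·5.75 = 36.13 rad/s, so T = P/ω = 0.260×10³ / 36.13 = 7.197 N·m.
For a hollow shaft with d_i/d_o = 0.541: τ_max = 16T/(π d_o³ (1−k⁴)), so d_o = [16T/(π τ_allow (1−k⁴))]^(1/3) = [16·7.197/(π·5.53×10^7·0.9143)]^(1/3) = 0.008983 m.

8.98 mm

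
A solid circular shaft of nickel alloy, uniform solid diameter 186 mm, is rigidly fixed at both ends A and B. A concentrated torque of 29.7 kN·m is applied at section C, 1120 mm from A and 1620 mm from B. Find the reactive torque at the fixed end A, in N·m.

17600 N·m

With uniform GJ and both ends fixed, compatibility θ_AC = θ_CB gives T_A·a = T_B·b, together with T_A + T_B = T₀.
T_A = T₀·b/(a+b) = 29700·1620/2740 = 17560 N·m; T_B = 12140 N·m.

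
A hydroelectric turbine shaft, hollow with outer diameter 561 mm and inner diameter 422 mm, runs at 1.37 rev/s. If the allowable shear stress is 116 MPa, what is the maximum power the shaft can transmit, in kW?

23500 kW

J = π(d_o⁴ − d_i⁴)/32 = π(0.561⁴ − 0.422⁴)/32 = 6.611×10^-3 m⁴.
T_max = τ_allow·J/r = 1.16×10^8 × 6.611×10^-3 / 0.281 = 2.734e6 N·m.
ω = 2π·1.37 = 8.608 rad/s, so P_max = T_max·ω = 2.353×10^7 W.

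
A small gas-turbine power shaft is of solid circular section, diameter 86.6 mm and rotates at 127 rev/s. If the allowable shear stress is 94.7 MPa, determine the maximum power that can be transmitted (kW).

9640 kW

J = πd⁴/32 = π(0.0866)⁴/32 = 5.522×10^-6 m⁴.
T_max = τ_allow·J/r = 9.47×10^7 × 5.522×10^-6 / 0.0433 = 12080 N·m.
ω = 2π·127 = 798.0 rad/s, so P_max = T_max·ω = 9.636×10^6 W.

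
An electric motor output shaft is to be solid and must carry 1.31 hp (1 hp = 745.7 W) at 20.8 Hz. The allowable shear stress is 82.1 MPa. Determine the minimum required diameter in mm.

7.74 mm

ω = 2π·20.8 = 130.7 rad/s, so T = P/ω = 1.31×745.7 / 130.7 = 7.475 N·m.
For a solid shaft τ_max = 16T/(πd³), so d = (16T/(π τ_allow))^(1/3) = (16·7.475/(π·8.21×10^7))^(1/3) = 0.007740 m.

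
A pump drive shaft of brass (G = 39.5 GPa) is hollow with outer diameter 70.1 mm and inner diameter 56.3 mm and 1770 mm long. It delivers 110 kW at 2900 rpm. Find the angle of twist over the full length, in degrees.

0.672°

ω = 2π·2900/60 = 303.7 rad/s, so T = P/ω = 110×10³ / 303.7 = 362.2 N·m.
J = π(d_o⁴ − d_i⁴)/32 = π(0.0701⁴ − 0.0563⁴)/32 = 1.384×10^-6 m⁴.
θ = T·L/(G·J) = 362.2 × 1.77 / (39.5×10⁹ × 1.384×10^-6) = 0.01172 rad.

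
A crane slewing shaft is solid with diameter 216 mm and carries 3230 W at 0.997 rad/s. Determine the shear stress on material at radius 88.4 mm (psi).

194 psi

ω = 0.997 rad/s, so T = P/ω = 3230 / 0.9970 = 3240 N·m.
J = πd⁴/32 = π(0.216)⁴/32 = 2.137×10^-4 m⁴.
Shear stress varies linearly with radius: τ = T·r/J = 3240 × 0.0884 / 2.137×10^-4 = 1.340×10^6 Pa.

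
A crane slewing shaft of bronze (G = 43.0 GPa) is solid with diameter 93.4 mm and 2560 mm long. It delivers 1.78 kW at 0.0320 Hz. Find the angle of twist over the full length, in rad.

ω = 2π·0.0320 = 0.2011 rad/s, so T = P/ω = 1.78×10³ / 0.2011 = 8853 N·m.
J = πd⁴/32 = π(0.0934)⁴/32 = 7.471×10^-6 m⁴.
θ = T·L/(G·J) = 8853 × 2.56 / (43.0×10⁹ × 7.471×10^-6) = 0.07055 rad.

0.0705 rad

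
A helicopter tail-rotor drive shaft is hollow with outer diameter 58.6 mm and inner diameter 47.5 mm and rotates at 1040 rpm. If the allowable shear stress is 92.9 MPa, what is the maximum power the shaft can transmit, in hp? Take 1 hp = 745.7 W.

305 hp

J = π(d_o⁴ − d_i⁴)/32 = π(0.0586⁴ − 0.0475⁴)/32 = 6.579×10^-7 m⁴.
T_max = τ_allow·J/r = 9.29×10^7 × 6.579×10^-7 / 0.0293 = 2086 N·m.
ω = 2π·1040/60 = 108.9 rad/s, so P_max = T_max·ω = 2.272×10^5 W.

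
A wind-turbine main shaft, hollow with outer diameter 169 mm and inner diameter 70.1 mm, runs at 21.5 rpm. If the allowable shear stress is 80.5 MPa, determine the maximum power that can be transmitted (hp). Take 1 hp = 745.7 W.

J = π(d_o⁴ − d_i⁴)/32 = π(0.169⁴ − 0.0701⁴)/32 = 7.771×10^-5 m⁴.
T_max = τ_allow·J/r = 8.05×10^7 × 7.771×10^-5 / 0.0845 = 74030 N·m.
ω = 2π·21.5/60 = 2.251 rad/s, so P_max = T_max·ω = 1.667×10^5 W.

224 hp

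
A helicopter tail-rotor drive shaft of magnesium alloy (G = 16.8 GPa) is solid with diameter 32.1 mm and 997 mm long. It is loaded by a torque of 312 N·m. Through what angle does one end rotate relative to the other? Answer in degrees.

10.2°

J = πd⁴/32 = π(0.0321)⁴/32 = 1.042×10^-7 m⁴.
θ = T·L/(G·J) = 312.0 × 0.997 / (16.8×10⁹ × 1.042×10^-7) = 0.1776 rad.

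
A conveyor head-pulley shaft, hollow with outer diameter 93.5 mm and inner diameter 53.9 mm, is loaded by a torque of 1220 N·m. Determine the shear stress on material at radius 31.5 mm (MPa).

5.76 MPa

J = π(d_o⁴ − d_i⁴)/32 = π(0.0935⁴ − 0.0539⁴)/32 = 6.675×10^-6 m⁴.
Shear stress varies linearly with radius: τ = T·r/J = 1220 × 0.0315 / 6.675×10^-6 = 5.758×10^6 Pa.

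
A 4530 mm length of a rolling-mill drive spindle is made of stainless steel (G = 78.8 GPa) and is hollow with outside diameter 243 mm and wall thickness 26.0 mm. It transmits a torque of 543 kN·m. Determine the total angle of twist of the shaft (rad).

J = π(d_o⁴ − d_i⁴)/32 = π(0.243⁴ − 0.191⁴)/32 = 2.117×10^-4 m⁴.
θ = T·L/(G·J) = 543000 × 4.53 / (78.8×10⁹ × 2.117×10^-4) = 0.1475 rad.

0.147 rad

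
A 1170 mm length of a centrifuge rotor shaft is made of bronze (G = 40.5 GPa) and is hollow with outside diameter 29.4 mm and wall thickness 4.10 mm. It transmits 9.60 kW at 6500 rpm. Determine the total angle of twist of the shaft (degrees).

ω = 2π·6500/60 = 680.7 rad/s, so T = P/ω = 9.60×10³ / 680.7 = 14.10 N·m.
J = π(d_o⁴ − d_i⁴)/32 = π(0.0294⁴ − 0.0212⁴)/32 = 5.352×10^-8 m⁴.
θ = T·L/(G·J) = 14.10 × 1.17 / (40.5×10⁹ × 5.352×10^-8) = 7.613×10^-3 rad.

0.436°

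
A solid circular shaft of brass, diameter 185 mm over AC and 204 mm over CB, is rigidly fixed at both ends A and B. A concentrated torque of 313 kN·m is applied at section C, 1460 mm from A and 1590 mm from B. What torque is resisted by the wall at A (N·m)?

133000 N·m

Compatibility: T_A·a/J_AC = T_B·b/J_CB with T_A + T_B = T₀.
J_AC = 1.15×10^-4 m⁴, J_CB = 1.70×10^-4 m⁴, so T_A = T₀·(J_AC/a)/((J_AC/a)+(J_CB/b)) = 132800 N·m, T_B = 180200 N·m.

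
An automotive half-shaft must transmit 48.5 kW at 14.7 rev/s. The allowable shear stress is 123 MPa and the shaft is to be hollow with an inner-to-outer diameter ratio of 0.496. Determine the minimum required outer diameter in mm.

ω = 2π·14.7 = 92.36 rad/s, so T = P/ω = 48.5×10³ / 92.36 = 525.1 N·m.
For a hollow shaft with d_i/d_o = 0.496: τ_max = 16T/(π d_o³ (1−k⁴)), so d_o = [16T/(π τ_allow (1−k⁴))]^(1/3) = [16·525.1/(π·1.23×10^8·0.9395)]^(1/3) = 0.02850 m.

28.5 mm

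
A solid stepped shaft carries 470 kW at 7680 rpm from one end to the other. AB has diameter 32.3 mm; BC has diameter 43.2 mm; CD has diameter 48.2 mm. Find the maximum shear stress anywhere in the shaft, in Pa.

8.83e7 Pa

ω = 2π·7680/60 = 804.2 rad/s, so T = P/ω = 470×10³ / 804.2 = 584.4 N·m.
Under the same torque, τ_max = 16T/(πd³) is largest where d is smallest — segment AB (d = 32.3 mm).
τ_max = 16·584.4/(π·(0.0323)³) = 8.832×10^7 Pa.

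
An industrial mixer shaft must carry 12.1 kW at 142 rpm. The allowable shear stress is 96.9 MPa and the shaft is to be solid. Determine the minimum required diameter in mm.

35.0 mm

ω = 2π·142/60 = 14.87 rad/s, so T = P/ω = 12.1×10³ / 14.87 = 813.7 N·m.
For a solid shaft τ_max = 16T/(πd³), so d = (16T/(π τ_allow))^(1/3) = (16·813.7/(π·9.69×10^7))^(1/3) = 0.03497 m.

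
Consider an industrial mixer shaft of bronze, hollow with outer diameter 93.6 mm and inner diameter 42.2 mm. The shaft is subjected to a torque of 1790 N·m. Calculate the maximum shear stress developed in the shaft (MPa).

11.6 MPa

J = π(d_o⁴ − d_i⁴)/32 = π(0.0936⁴ − 0.0422⁴)/32 = 7.224×10^-6 m⁴.
τ_max = T·r/J = 1790 × 0.0468 / 7.224×10^-6 = 1.160×10^7 Pa.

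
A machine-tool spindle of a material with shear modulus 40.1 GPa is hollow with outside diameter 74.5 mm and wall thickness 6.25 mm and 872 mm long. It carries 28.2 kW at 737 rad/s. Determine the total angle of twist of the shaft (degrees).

0.0303°

ω = 737 rad/s, so T = P/ω = 28.2×10³ / 737.0 = 38.26 N·m.
J = π(d_o⁴ − d_i⁴)/32 = π(0.0745⁴ − 0.0620⁴)/32 = 1.574×10^-6 m⁴.
θ = T·L/(G·J) = 38.26 × 0.872 / (40.1×10⁹ × 1.574×10^-6) = 5.287×10^-4 rad.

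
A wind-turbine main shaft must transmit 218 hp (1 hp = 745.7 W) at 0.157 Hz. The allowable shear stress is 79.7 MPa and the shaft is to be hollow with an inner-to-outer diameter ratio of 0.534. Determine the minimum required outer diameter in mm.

ω = 2π·0.157 = 0.9865 rad/s, so T = P/ω = 218×745.7 / 0.9865 = 164800 N·m.
For a hollow shaft with d_i/d_o = 0.534: τ_max = 16T/(π d_o³ (1−k⁴)), so d_o = [16T/(π τ_allow (1−k⁴))]^(1/3) = [16·164800/(π·7.97×10^7·0.9187)]^(1/3) = 0.2255 m.

225 mm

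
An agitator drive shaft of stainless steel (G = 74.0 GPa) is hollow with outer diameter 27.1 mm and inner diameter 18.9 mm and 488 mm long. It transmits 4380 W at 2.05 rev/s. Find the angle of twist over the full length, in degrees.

ω = 2π·2.05 = 12.88 rad/s, so T = P/ω = 4380 / 12.88 = 340.0 N·m.
J = π(d_o⁴ − d_i⁴)/32 = π(0.0271⁴ − 0.0189⁴)/32 = 4.042×10^-8 m⁴.
θ = T·L/(G·J) = 340.0 × 0.488 / (74.0×10⁹ × 4.042×10^-8) = 0.05547 rad.

3.18°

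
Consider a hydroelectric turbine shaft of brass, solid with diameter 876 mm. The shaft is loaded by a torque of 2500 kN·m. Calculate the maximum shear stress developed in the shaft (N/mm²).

J = πd⁴/32 = π(0.876)⁴/32 = 0.05781 m⁴.
τ_max = T·r/J = 2.500e6 × 0.438 / 0.05781 = 1.894×10^7 Pa.

18.9 N/mm²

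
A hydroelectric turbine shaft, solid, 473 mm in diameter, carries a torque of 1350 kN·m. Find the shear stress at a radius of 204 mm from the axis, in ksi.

8.13 ksi

J = πd⁴/32 = π(0.473)⁴/32 = 4.914×10^-3 m⁴.
Shear stress varies linearly with radius: τ = T·r/J = 1.350e6 × 0.204 / 4.914×10^-3 = 5.604×10^7 Pa.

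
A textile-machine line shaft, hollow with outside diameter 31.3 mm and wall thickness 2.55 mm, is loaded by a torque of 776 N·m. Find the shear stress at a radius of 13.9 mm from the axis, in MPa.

J = π(d_o⁴ − d_i⁴)/32 = π(0.0313⁴ − 0.0262⁴)/32 = 4.797×10^-8 m⁴.
Shear stress varies linearly with radius: τ = T·r/J = 776.0 × 0.0139 / 4.797×10^-8 = 2.249×10^8 Pa.

225 MPa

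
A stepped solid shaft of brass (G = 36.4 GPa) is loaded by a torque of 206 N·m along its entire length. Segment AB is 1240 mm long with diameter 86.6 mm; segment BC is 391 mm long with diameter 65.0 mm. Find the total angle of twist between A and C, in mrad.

J_AB = π(0.0866)⁴/32 = 5.52×10^-6 m⁴; J_BC = π(0.0650)⁴/32 = 1.75×10^-6 m⁴.
θ = (T/G)·Σ L_i/J_i = (206.0/36.4×10⁹)·(1.24/5.52×10^-6 + 0.391/1.75×10^-6) = 2.534×10^-3 rad.

2.53 mrad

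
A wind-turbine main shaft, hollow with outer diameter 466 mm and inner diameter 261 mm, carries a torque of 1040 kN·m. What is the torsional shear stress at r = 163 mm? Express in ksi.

5.89 ksi

J = π(d_o⁴ − d_i⁴)/32 = π(0.466⁴ − 0.261⁴)/32 = 4.174×10^-3 m⁴.
Shear stress varies linearly with radius: τ = T·r/J = 1.040e6 × 0.163 / 4.174×10^-3 = 4.061×10^7 Pa.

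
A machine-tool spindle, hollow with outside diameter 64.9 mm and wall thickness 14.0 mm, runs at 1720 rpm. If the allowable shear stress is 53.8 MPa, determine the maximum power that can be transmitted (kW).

J = π(d_o⁴ − d_i⁴)/32 = π(0.0649⁴ − 0.0369⁴)/32 = 1.560×10^-6 m⁴.
T_max = τ_allow·J/r = 5.38×10^7 × 1.560×10^-6 / 0.0324 = 2586 N·m.
ω = 2π·1720/60 = 180.1 rad/s, so P_max = T_max·ω = 4.658×10^5 W.

466 kW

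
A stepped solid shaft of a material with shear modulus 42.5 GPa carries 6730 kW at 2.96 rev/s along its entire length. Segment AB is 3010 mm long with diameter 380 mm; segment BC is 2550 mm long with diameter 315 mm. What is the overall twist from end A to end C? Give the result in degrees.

2.00°

ω = 2π·2.96 = 18.60 rad/s, so T = P/ω = 6730×10³ / 18.60 = 361900 N·m.
J_AB = π(0.380)⁴/32 = 2.05×10^-3 m⁴; J_BC = π(0.315)⁴/32 = 9.67×10^-4 m⁴.
θ = (T/G)·Σ L_i/J_i = (361900/42.5×10⁹)·(3.01/2.05×10^-3 + 2.55/9.67×10^-4) = 0.03498 rad.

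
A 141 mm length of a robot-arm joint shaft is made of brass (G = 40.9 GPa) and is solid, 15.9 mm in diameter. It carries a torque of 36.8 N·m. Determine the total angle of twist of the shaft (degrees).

J = πd⁴/32 = π(0.0159)⁴/32 = 6.275×10^-9 m⁴.
θ = T·L/(G·J) = 36.80 × 0.141 / (40.9×10⁹ × 6.275×10^-9) = 0.02022 rad.

1.16°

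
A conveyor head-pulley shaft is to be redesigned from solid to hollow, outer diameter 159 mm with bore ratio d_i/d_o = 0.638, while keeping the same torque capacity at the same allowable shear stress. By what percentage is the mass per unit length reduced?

33.1 %

Equal τ_max and T ⇒ the solid shaft needs d_s³ = d_o³(1−k⁴), so d_s = 159·(1−0.638⁴)^(1/3) = 149.7 mm.
Area ratio A_h/A_s = d_o²(1−k²)/d_s² = (1−k²)/(1−k⁴)^(2/3) = 0.6691.
Mass saving = 1 − 0.6691 = 33.1 %.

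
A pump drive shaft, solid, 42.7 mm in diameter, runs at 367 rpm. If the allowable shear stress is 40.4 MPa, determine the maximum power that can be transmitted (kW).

23.7 kW

J = πd⁴/32 = π(0.0427)⁴/32 = 3.264×10^-7 m⁴.
T_max = τ_allow·J/r = 4.04×10^7 × 3.264×10^-7 / 0.0214 = 617.6 N·m.
ω = 2π·367/60 = 38.43 rad/s, so P_max = T_max·ω = 2.374×10^4 W.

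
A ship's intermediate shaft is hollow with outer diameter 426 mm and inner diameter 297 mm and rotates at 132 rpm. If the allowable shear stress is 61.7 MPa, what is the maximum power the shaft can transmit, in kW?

9890 kW

J = π(d_o⁴ − d_i⁴)/32 = π(0.426⁴ − 0.297⁴)/32 = 2.469×10^-3 m⁴.
T_max = τ_allow·J/r = 6.17×10^7 × 2.469×10^-3 / 0.213 = 715300 N·m.
ω = 2π·132/60 = 13.82 rad/s, so P_max = T_max·ω = 9.888×10^6 W.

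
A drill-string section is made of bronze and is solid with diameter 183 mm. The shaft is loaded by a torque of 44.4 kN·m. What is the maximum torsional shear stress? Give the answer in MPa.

J = πd⁴/32 = π(0.183)⁴/32 = 1.101×10^-4 m⁴.
τ_max = T·r/J = 44400 × 0.0915 / 1.101×10^-4 = 3.690×10^7 Pa.

36.9 MPa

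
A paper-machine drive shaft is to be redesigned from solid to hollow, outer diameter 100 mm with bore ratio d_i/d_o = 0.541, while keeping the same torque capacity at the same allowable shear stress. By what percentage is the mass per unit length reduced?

Equal τ_max and T ⇒ the solid shaft needs d_s³ = d_o³(1−k⁴), so d_s = 100·(1−0.541⁴)^(1/3) = 97.06 mm.
Area ratio A_h/A_s = d_o²(1−k²)/d_s² = (1−k²)/(1−k⁴)^(2/3) = 0.7508.
Mass saving = 1 − 0.7508 = 24.9 %.

24.9 %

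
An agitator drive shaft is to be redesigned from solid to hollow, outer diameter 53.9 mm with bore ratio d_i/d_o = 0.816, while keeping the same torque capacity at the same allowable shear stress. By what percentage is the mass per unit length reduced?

Equal τ_max and T ⇒ the solid shaft needs d_s³ = d_o³(1−k⁴), so d_s = 53.9·(1−0.816⁴)^(1/3) = 44.34 mm.
Area ratio A_h/A_s = d_o²(1−k²)/d_s² = (1−k²)/(1−k⁴)^(2/3) = 0.4938.
Mass saving = 1 − 0.4938 = 50.6 %.

50.6 %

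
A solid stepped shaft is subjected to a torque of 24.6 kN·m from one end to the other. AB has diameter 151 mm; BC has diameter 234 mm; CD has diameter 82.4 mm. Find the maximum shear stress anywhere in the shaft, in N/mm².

224 N/mm²

Under the same torque, τ_max = 16T/(πd³) is largest where d is smallest — segment CD (d = 82.4 mm).
τ_max = 16·24600/(π·(0.0824)³) = 2.239×10^8 Pa.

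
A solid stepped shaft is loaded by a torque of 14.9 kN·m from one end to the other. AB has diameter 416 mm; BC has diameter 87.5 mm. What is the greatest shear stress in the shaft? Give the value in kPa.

Under the same torque, τ_max = 16T/(πd³) is largest where d is smallest — segment BC (d = 87.5 mm).
τ_max = 16·14900/(π·(0.0875)³) = 1.133×10^8 Pa.

113000 kPa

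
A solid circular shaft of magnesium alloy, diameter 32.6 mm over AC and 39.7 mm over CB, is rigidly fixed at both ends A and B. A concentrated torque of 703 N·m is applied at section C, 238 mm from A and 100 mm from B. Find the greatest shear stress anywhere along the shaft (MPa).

Compatibility: T_A·a/J_AC = T_B·b/J_CB with T_A + T_B = T₀.
J_AC = 1.11×10^-7 m⁴, J_CB = 2.44×10^-7 m⁴, so T_A = T₀·(J_AC/a)/((J_AC/a)+(J_CB/b)) = 112.8 N·m, T_B = 590.2 N·m.
τ in each portion: τ_AC = 1.66×10^7 Pa, τ_CB = 4.80×10^7 Pa; maximum is in CB.
τ_max = T_CB·r/J = 590.2·0.0199/2.44×10^-7 = 4.804×10^7 Pa.

48.0 MPa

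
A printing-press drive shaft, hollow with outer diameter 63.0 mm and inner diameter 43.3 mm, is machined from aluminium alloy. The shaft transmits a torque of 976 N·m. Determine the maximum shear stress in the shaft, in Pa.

J = π(d_o⁴ − d_i⁴)/32 = π(0.0630⁴ − 0.0433⁴)/32 = 1.201×10^-6 m⁴.
τ_max = T·r/J = 976.0 × 0.0315 / 1.201×10^-6 = 2.559×10^7 Pa.

2.56e7 Pa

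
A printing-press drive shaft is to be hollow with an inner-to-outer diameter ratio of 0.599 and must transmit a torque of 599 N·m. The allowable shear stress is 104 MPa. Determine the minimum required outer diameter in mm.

32.3 mm

For a hollow shaft with d_i/d_o = 0.599: τ_max = 16T/(π d_o³ (1−k⁴)), so d_o = [16T/(π τ_allow (1−k⁴))]^(1/3) = [16·599.0/(π·1.04×10^8·0.8713)]^(1/3) = 0.03229 m.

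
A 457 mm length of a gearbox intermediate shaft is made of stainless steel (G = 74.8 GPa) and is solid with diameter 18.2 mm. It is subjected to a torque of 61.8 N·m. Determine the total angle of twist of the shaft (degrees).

2.01°

J = πd⁴/32 = π(0.0182)⁴/32 = 1.077×10^-8 m⁴.
θ = T·L/(G·J) = 61.80 × 0.457 / (74.8×10⁹ × 1.077×10^-8) = 0.03505 rad.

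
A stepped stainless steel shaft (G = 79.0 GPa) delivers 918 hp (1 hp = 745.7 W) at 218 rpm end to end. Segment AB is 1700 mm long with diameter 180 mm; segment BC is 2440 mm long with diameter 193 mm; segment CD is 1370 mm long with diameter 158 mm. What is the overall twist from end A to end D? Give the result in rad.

0.0216 rad

ω = 2π·218/60 = 22.83 rad/s, so T = P/ω = 918×745.7 / 22.83 = 29990 N·m.
J_AB = π(0.180)⁴/32 = 1.03×10^-4 m⁴; J_BC = π(0.193)⁴/32 = 1.36×10^-4 m⁴; J_CD = π(0.158)⁴/32 = 6.12×10^-5 m⁴.
θ = (T/G)·Σ L_i/J_i = (29990/79.0×10⁹)·(1.70/1.03×10^-4 + 2.44/1.36×10^-4 + 1.37/6.12×10^-5) = 0.02156 rad.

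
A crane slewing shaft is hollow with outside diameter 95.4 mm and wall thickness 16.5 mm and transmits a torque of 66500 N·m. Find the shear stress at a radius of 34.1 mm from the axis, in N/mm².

341 N/mm²

J = π(d_o⁴ − d_i⁴)/32 = π(0.0954⁴ − 0.0624⁴)/32 = 6.643×10^-6 m⁴.
Shear stress varies linearly with radius: τ = T·r/J = 66500 × 0.0341 / 6.643×10^-6 = 3.413×10^8 Pa.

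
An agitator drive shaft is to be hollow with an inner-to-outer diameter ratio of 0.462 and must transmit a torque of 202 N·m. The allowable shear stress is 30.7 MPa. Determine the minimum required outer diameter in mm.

For a hollow shaft with d_i/d_o = 0.462: τ_max = 16T/(π d_o³ (1−k⁴)), so d_o = [16T/(π τ_allow (1−k⁴))]^(1/3) = [16·202.0/(π·3.07×10^7·0.9544)]^(1/3) = 0.03274 m.

32.7 mm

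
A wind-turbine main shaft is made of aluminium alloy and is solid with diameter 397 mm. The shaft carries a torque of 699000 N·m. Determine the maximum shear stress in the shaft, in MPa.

J = πd⁴/32 = π(0.397)⁴/32 = 2.439×10^-3 m⁴.
τ_max = T·r/J = 699000 × 0.199 / 2.439×10^-3 = 5.690×10^7 Pa.

56.9 MPa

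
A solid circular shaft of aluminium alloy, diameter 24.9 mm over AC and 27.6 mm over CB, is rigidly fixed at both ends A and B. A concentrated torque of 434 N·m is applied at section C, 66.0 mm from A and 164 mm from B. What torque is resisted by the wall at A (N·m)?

270 N·m

Compatibility: T_A·a/J_AC = T_B·b/J_CB with T_A + T_B = T₀.
J_AC = 3.77×10^-8 m⁴, J_CB = 5.70×10^-8 m⁴, so T_A = T₀·(J_AC/a)/((J_AC/a)+(J_CB/b)) = 270.0 N·m, T_B = 164.0 N·m.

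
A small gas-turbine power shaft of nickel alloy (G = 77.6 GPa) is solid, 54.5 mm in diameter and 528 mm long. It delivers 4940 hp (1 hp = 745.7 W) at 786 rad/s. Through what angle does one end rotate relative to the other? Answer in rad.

ω = 786 rad/s, so T = P/ω = 4940×745.7 / 786.0 = 4687 N·m.
J = πd⁴/32 = π(0.0545)⁴/32 = 8.661×10^-7 m⁴.
θ = T·L/(G·J) = 4687 × 0.528 / (77.6×10⁹ × 8.661×10^-7) = 0.03682 rad.

0.0368 rad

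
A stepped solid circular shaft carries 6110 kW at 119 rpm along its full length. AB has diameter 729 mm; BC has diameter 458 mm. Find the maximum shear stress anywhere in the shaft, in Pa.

2.60e7 Pa

ω = 2π·119/60 = 12.46 rad/s, so T = P/ω = 6110×10³ / 12.46 = 490300 N·m.
Under the same torque, τ_max = 16T/(πd³) is largest where d is smallest — segment BC (d = 458 mm).
τ_max = 16·490300/(π·(0.458)³) = 2.599×10^7 Pa.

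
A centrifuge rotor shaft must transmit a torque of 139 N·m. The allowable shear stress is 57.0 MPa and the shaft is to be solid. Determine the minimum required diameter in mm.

For a solid shaft τ_max = 16T/(πd³), so d = (16T/(π τ_allow))^(1/3) = (16·139.0/(π·5.70×10^7))^(1/3) = 0.02316 m.

23.2 mm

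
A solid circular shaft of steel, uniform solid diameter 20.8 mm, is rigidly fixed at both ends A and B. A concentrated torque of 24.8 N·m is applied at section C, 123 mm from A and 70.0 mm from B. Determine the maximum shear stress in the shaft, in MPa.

8.94 MPa

With uniform GJ and both ends fixed, compatibility θ_AC = θ_CB gives T_A·a = T_B·b, together with T_A + T_B = T₀.
T_A = T₀·b/(a+b) = 24.80·70.0/193.0 = 8.995 N·m; T_B = 15.81 N·m.
τ in each portion: τ_AC = 5.09×10^6 Pa, τ_CB = 8.94×10^6 Pa; maximum is in CB.
τ_max = T_CB·r/J = 15.81·0.0104/1.84×10^-8 = 8.945×10^6 Pa.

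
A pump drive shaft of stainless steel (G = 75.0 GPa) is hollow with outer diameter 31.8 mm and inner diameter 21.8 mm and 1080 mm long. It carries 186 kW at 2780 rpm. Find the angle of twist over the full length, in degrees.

ω = 2π·2780/60 = 291.1 rad/s, so T = P/ω = 186×10³ / 291.1 = 638.9 N·m.
J = π(d_o⁴ − d_i⁴)/32 = π(0.0318⁴ − 0.0218⁴)/32 = 7.822×10^-8 m⁴.
θ = T·L/(G·J) = 638.9 × 1.08 / (75.0×10⁹ × 7.822×10^-8) = 0.1176 rad.

6.74°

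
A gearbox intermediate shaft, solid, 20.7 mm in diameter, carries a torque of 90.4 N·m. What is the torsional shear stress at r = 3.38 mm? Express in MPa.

J = πd⁴/32 = π(0.0207)⁴/32 = 1.803×10^-8 m⁴.
Shear stress varies linearly with radius: τ = T·r/J = 90.40 × 0.00338 / 1.803×10^-8 = 1.695×10^7 Pa.

17.0 MPa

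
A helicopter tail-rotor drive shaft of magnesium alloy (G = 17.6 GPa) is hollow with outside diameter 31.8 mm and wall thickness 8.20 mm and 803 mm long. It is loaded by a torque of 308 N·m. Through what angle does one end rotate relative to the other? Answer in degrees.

8.49°

J = π(d_o⁴ − d_i⁴)/32 = π(0.0318⁴ − 0.0154⁴)/32 = 9.487×10^-8 m⁴.
θ = T·L/(G·J) = 308.0 × 0.803 / (17.6×10⁹ × 9.487×10^-8) = 0.1481 rad.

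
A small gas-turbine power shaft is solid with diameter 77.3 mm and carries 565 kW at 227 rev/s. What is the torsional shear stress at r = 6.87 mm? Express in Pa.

ω = 2π·227 = 1426 rad/s, so T = P/ω = 565×10³ / 1426 = 396.1 N·m.
J = πd⁴/32 = π(0.0773)⁴/32 = 3.505×10^-6 m⁴.
Shear stress varies linearly with radius: τ = T·r/J = 396.1 × 0.00687 / 3.505×10^-6 = 7.764×10^5 Pa.

776000 Pa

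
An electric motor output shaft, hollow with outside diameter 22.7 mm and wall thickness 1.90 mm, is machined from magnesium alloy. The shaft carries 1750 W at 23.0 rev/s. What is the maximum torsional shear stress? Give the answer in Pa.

1.02e7 Pa

ω = 2π·23.0 = 144.5 rad/s, so T = P/ω = 1750 / 144.5 = 12.11 N·m.
J = π(d_o⁴ − d_i⁴)/32 = π(0.0227⁴ − 0.0189⁴)/32 = 1.354×10^-8 m⁴.
τ_max = T·r/J = 12.11 × 0.0113 / 1.354×10^-8 = 1.015×10^7 Pa.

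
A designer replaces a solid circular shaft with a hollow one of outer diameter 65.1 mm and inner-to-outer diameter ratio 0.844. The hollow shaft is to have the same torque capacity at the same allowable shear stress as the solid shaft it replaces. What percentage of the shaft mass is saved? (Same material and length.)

53.9 %

Equal τ_max and T ⇒ the solid shaft needs d_s³ = d_o³(1−k⁴), so d_s = 65.1·(1−0.844⁴)^(1/3) = 51.41 mm.
Area ratio A_h/A_s = d_o²(1−k²)/d_s² = (1−k²)/(1−k⁴)^(2/3) = 0.4612.
Mass saving = 1 − 0.4612 = 53.9 %.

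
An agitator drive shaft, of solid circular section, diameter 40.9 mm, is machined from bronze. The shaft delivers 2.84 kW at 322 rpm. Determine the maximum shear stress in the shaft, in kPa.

ω = 2π·322/60 = 33.72 rad/s, so T = P/ω = 2.84×10³ / 33.72 = 84.22 N·m.
J = πd⁴/32 = π(0.0409)⁴/32 = 2.747×10^-7 m⁴.
τ_max = T·r/J = 84.22 × 0.0204 / 2.747×10^-7 = 6.270×10^6 Pa.

6270 kPa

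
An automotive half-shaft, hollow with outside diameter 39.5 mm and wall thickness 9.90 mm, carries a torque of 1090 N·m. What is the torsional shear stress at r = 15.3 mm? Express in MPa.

J = π(d_o⁴ − d_i⁴)/32 = π(0.0395⁴ − 0.0197⁴)/32 = 2.242×10^-7 m⁴.
Shear stress varies linearly with radius: τ = T·r/J = 1090 × 0.0153 / 2.242×10^-7 = 7.438×10^7 Pa.

74.4 MPa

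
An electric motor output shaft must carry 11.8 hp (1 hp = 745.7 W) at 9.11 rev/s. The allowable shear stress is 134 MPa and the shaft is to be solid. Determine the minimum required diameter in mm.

18.0 mm

ω = 2π·9.11 = 57.24 rad/s, so T = P/ω = 11.8×745.7 / 57.24 = 153.7 N·m.
For a solid shaft τ_max = 16T/(πd³), so d = (16T/(π τ_allow))^(1/3) = (16·153.7/(π·1.34×10^8))^(1/3) = 0.01801 m.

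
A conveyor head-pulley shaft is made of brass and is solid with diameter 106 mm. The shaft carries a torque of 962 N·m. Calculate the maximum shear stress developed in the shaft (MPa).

4.11 MPa

J = πd⁴/32 = π(0.106)⁴/32 = 1.239×10^-5 m⁴.
τ_max = T·r/J = 962.0 × 0.0530 / 1.239×10^-5 = 4.114×10^6 Pa.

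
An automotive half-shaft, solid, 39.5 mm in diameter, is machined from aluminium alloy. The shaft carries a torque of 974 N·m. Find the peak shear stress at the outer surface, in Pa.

J = πd⁴/32 = π(0.0395)⁴/32 = 2.390×10^-7 m⁴.
τ_max = T·r/J = 974.0 × 0.0198 / 2.390×10^-7 = 8.049×10^7 Pa.

8.05e7 Pa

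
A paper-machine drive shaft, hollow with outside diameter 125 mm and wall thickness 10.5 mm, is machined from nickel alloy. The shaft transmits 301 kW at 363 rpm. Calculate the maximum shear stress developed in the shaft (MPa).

39.6 MPa

ω = 2π·363/60 = 38.01 rad/s, so T = P/ω = 301×10³ / 38.01 = 7918 N·m.
J = π(d_o⁴ − d_i⁴)/32 = π(0.125⁴ − 0.104⁴)/32 = 1.248×10^-5 m⁴.
τ_max = T·r/J = 7918 × 0.0625 / 1.248×10^-5 = 3.964×10^7 Pa.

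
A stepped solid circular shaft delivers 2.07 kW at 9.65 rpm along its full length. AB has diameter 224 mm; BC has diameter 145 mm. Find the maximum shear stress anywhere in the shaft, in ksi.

ω = 2π·9.65/60 = 1.011 rad/s, so T = P/ω = 2.07×10³ / 1.011 = 2048 N·m.
Under the same torque, τ_max = 16T/(πd³) is largest where d is smallest — segment BC (d = 145 mm).
τ_max = 16·2048/(π·(0.145)³) = 3.422×10^6 Pa.

0.496 ksi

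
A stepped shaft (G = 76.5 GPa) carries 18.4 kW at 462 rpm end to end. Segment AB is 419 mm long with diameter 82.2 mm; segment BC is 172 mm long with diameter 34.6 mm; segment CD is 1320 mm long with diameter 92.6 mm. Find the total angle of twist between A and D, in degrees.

ω = 2π·462/60 = 48.38 rad/s, so T = P/ω = 18.4×10³ / 48.38 = 380.3 N·m.
J_AB = π(0.0822)⁴/32 = 4.48×10^-6 m⁴; J_BC = π(0.0346)⁴/32 = 1.41×10^-7 m⁴; J_CD = π(0.0926)⁴/32 = 7.22×10^-6 m⁴.
θ = (T/G)·Σ L_i/J_i = (380.3/76.5×10⁹)·(0.419/4.48×10^-6 + 0.172/1.41×10^-7 + 1.32/7.22×10^-6) = 7.451×10^-3 rad.

0.427°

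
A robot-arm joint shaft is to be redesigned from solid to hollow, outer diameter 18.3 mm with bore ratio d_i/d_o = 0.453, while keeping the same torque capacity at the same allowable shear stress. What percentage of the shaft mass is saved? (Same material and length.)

18.2 %

Equal τ_max and T ⇒ the solid shaft needs d_s³ = d_o³(1−k⁴), so d_s = 18.3·(1−0.453⁴)^(1/3) = 18.04 mm.
Area ratio A_h/A_s = d_o²(1−k²)/d_s² = (1−k²)/(1−k⁴)^(2/3) = 0.8179.
Mass saving = 1 − 0.8179 = 18.2 %.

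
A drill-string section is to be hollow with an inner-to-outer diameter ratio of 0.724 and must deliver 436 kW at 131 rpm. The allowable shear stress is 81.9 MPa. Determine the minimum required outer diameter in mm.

140 mm

ω = 2π·131/60 = 13.72 rad/s, so T = P/ω = 436×10³ / 13.72 = 31780 N·m.
For a hollow shaft with d_i/d_o = 0.724: τ_max = 16T/(π d_o³ (1−k⁴)), so d_o = [16T/(π τ_allow (1−k⁴))]^(1/3) = [16·31780/(π·8.19×10^7·0.7252)]^(1/3) = 0.1397 m.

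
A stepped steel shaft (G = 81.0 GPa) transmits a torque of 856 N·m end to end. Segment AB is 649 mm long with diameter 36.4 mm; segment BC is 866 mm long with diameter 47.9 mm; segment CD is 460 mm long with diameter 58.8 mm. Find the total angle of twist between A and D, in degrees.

3.53°

J_AB = π(0.0364)⁴/32 = 1.72×10^-7 m⁴; J_BC = π(0.0479)⁴/32 = 5.17×10^-7 m⁴; J_CD = π(0.0588)⁴/32 = 1.17×10^-6 m⁴.
θ = (T/G)·Σ L_i/J_i = (856.0/81.0×10⁹)·(0.649/1.72×10^-7 + 0.866/5.17×10^-7 + 0.460/1.17×10^-6) = 0.06165 rad.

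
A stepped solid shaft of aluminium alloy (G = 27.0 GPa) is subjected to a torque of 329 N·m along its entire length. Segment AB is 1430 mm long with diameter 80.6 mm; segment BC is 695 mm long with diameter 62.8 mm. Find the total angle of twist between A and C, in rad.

0.00975 rad

J_AB = π(0.0806)⁴/32 = 4.14×10^-6 m⁴; J_BC = π(0.0628)⁴/32 = 1.53×10^-6 m⁴.
θ = (T/G)·Σ L_i/J_i = (329.0/27.0×10⁹)·(1.43/4.14×10^-6 + 0.695/1.53×10^-6) = 9.752×10^-3 rad.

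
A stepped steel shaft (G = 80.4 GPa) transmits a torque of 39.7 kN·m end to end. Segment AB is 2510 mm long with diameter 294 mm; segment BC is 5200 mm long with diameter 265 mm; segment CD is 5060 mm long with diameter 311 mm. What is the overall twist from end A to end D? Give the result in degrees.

0.557°

J_AB = π(0.294)⁴/32 = 7.33×10^-4 m⁴; J_BC = π(0.265)⁴/32 = 4.84×10^-4 m⁴; J_CD = π(0.311)⁴/32 = 9.18×10^-4 m⁴.
θ = (T/G)·Σ L_i/J_i = (39700/80.4×10⁹)·(2.51/7.33×10^-4 + 5.20/4.84×10^-4 + 5.06/9.18×10^-4) = 9.714×10^-3 rad.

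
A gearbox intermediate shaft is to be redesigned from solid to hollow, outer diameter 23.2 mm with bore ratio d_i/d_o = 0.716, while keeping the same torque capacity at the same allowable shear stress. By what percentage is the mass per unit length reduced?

Equal τ_max and T ⇒ the solid shaft needs d_s³ = d_o³(1−k⁴), so d_s = 23.2·(1−0.716⁴)^(1/3) = 20.96 mm.
Area ratio A_h/A_s = d_o²(1−k²)/d_s² = (1−k²)/(1−k⁴)^(2/3) = 0.5972.
Mass saving = 1 − 0.5972 = 40.3 %.

40.3 %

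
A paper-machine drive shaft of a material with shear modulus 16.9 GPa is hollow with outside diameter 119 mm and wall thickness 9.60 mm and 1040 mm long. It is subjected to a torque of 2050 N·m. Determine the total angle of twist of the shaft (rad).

0.0127 rad

J = π(d_o⁴ − d_i⁴)/32 = π(0.119⁴ − 0.0998⁴)/32 = 9.948×10^-6 m⁴.
θ = T·L/(G·J) = 2050 × 1.04 / (16.9×10⁹ × 9.948×10^-6) = 0.01268 rad.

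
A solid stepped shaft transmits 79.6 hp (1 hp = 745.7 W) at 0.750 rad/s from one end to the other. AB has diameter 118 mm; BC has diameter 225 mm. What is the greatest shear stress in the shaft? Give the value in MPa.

245 MPa

ω = 0.750 rad/s, so T = P/ω = 79.6×745.7 / 0.7500 = 79140 N·m.
Under the same torque, τ_max = 16T/(πd³) is largest where d is smallest — segment AB (d = 118 mm).
τ_max = 16·79140/(π·(0.118)³) = 2.453×10^8 Pa.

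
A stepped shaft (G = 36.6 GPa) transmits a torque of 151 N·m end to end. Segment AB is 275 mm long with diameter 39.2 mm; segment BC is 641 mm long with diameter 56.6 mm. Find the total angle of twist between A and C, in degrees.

J_AB = π(0.0392)⁴/32 = 2.32×10^-7 m⁴; J_BC = π(0.0566)⁴/32 = 1.01×10^-6 m⁴.
θ = (T/G)·Σ L_i/J_i = (151.0/36.6×10⁹)·(0.275/2.32×10^-7 + 0.641/1.01×10^-6) = 7.519×10^-3 rad.

0.431°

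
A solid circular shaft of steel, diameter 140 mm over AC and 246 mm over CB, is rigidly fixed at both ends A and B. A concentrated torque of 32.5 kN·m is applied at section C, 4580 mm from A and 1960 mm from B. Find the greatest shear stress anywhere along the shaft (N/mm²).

10.6 N/mm²

Compatibility: T_A·a/J_AC = T_B·b/J_CB with T_A + T_B = T₀.
J_AC = 3.77×10^-5 m⁴, J_CB = 3.60×10^-4 m⁴, so T_A = T₀·(J_AC/a)/((J_AC/a)+(J_CB/b)) = 1396 N·m, T_B = 31100 N·m.
τ in each portion: τ_AC = 2.59×10^6 Pa, τ_CB = 1.06×10^7 Pa; maximum is in CB.
τ_max = T_CB·r/J = 31100·0.123/3.60×10^-4 = 1.064×10^7 Pa.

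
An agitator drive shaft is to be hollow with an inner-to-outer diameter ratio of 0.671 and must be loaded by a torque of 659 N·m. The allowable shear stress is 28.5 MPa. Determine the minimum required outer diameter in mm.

For a hollow shaft with d_i/d_o = 0.671: τ_max = 16T/(π d_o³ (1−k⁴)), so d_o = [16T/(π τ_allow (1−k⁴))]^(1/3) = [16·659.0/(π·2.85×10^7·0.7973)]^(1/3) = 0.05286 m.

52.9 mm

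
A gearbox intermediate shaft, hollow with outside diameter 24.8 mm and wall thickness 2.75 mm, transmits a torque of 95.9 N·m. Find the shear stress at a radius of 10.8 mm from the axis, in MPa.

J = π(d_o⁴ − d_i⁴)/32 = π(0.0248⁴ − 0.0193⁴)/32 = 2.352×10^-8 m⁴.
Shear stress varies linearly with radius: τ = T·r/J = 95.90 × 0.0108 / 2.352×10^-8 = 4.404×10^7 Pa.

44.0 MPa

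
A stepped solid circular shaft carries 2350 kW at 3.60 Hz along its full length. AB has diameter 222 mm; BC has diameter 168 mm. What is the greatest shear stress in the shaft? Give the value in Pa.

ω = 2π·3.60 = 22.62 rad/s, so T = P/ω = 2350×10³ / 22.62 = 103900 N·m.
Under the same torque, τ_max = 16T/(πd³) is largest where d is smallest — segment BC (d = 168 mm).
τ_max = 16·103900/(π·(0.168)³) = 1.116×10^8 Pa.

1.12e8 Pa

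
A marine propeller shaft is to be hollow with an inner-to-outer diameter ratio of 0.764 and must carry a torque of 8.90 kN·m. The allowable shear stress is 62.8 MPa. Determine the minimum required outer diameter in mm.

For a hollow shaft with d_i/d_o = 0.764: τ_max = 16T/(π d_o³ (1−k⁴)), so d_o = [16T/(π τ_allow (1−k⁴))]^(1/3) = [16·8900/(π·6.28×10^7·0.6593)]^(1/3) = 0.1031 m.

103 mm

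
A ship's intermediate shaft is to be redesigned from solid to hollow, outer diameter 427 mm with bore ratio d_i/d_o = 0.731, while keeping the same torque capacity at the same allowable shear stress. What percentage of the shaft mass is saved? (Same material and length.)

41.7 %

Equal τ_max and T ⇒ the solid shaft needs d_s³ = d_o³(1−k⁴), so d_s = 427·(1−0.731⁴)^(1/3) = 381.7 mm.
Area ratio A_h/A_s = d_o²(1−k²)/d_s² = (1−k²)/(1−k⁴)^(2/3) = 0.5826.
Mass saving = 1 − 0.5826 = 41.7 %.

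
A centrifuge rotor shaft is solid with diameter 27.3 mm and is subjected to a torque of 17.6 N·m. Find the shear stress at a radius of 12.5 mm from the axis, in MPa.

J = πd⁴/32 = π(0.0273)⁴/32 = 5.453×10^-8 m⁴.
Shear stress varies linearly with radius: τ = T·r/J = 17.60 × 0.0125 / 5.453×10^-8 = 4.034×10^6 Pa.

4.03 MPa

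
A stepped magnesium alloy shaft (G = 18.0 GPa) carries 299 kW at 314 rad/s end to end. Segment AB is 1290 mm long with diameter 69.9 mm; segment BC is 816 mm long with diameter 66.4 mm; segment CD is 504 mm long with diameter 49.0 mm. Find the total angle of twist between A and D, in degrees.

ω = 314 rad/s, so T = P/ω = 299×10³ / 314.0 = 952.2 N·m.
J_AB = π(0.0699)⁴/32 = 2.34×10^-6 m⁴; J_BC = π(0.0664)⁴/32 = 1.91×10^-6 m⁴; J_CD = π(0.0490)⁴/32 = 5.66×10^-7 m⁴.
θ = (T/G)·Σ L_i/J_i = (952.2/18.0×10⁹)·(1.29/2.34×10^-6 + 0.816/1.91×10^-6 + 0.504/5.66×10^-7) = 0.09885 rad.

5.66°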